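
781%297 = 187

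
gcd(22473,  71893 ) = 1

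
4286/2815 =4286/2815 = 1.52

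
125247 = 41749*3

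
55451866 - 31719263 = 23732603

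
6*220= 1320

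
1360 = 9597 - 8237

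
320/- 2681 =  - 1 + 2361/2681  =  - 0.12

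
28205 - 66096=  -37891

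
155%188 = 155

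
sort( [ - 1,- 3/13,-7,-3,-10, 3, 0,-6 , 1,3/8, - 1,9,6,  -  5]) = [-10,-7, - 6, - 5,  -  3, - 1, - 1,-3/13,0,  3/8, 1,3,6, 9] 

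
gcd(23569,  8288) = 259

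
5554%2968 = 2586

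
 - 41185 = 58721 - 99906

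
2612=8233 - 5621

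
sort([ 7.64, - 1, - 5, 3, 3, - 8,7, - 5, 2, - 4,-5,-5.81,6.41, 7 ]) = [  -  8,  -  5.81, - 5, - 5,-5,  -  4, - 1, 2, 3, 3 , 6.41, 7, 7, 7.64 ] 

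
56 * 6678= 373968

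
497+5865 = 6362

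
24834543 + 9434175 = 34268718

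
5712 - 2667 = 3045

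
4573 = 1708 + 2865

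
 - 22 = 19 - 41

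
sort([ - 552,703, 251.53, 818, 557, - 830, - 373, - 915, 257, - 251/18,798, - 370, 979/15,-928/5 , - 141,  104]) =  [ - 915, -830 ,  -  552, - 373,-370, - 928/5, - 141, - 251/18,  979/15,104, 251.53, 257, 557,703,798, 818 ] 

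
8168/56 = 1021/7= 145.86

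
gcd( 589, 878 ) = 1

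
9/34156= 9/34156 = 0.00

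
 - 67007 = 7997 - 75004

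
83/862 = 83/862 = 0.10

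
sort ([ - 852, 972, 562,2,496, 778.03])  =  [ - 852 , 2,496, 562,778.03, 972]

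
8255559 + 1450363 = 9705922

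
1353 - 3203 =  -1850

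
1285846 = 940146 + 345700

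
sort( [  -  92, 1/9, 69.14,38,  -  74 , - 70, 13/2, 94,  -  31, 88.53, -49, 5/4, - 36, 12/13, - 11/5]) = [  -  92, -74,  -  70 , - 49, - 36, - 31, - 11/5,1/9, 12/13, 5/4,13/2, 38, 69.14, 88.53,94]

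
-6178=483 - 6661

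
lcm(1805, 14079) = 70395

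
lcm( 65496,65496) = 65496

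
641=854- 213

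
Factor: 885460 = 2^2*5^1*44273^1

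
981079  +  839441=1820520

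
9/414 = 1/46  =  0.02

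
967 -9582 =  - 8615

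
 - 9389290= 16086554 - 25475844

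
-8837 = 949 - 9786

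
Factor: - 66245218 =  - 2^1*13^1*2547893^1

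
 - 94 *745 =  - 70030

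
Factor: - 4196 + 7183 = 29^1*103^1 = 2987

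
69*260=17940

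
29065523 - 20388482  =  8677041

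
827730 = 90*9197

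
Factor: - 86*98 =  - 2^2*7^2*43^1 = - 8428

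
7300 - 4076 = 3224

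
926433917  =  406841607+519592310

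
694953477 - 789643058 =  - 94689581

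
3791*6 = 22746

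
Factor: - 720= - 2^4*3^2 * 5^1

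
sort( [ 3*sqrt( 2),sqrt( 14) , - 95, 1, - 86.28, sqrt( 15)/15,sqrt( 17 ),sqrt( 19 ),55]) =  [ - 95, - 86.28,  sqrt(15)/15, 1,sqrt ( 14) , sqrt(17 ),3*sqrt( 2), sqrt( 19 ), 55] 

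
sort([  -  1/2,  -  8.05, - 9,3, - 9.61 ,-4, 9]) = [ - 9.61, - 9,-8.05,-4, - 1/2,3 , 9 ]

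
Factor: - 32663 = -89^1*367^1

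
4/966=2/483 = 0.00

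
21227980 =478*44410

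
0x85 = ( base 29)4H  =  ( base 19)70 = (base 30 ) 4d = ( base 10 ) 133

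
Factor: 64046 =2^1*31^1* 1033^1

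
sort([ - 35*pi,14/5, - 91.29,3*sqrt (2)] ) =[ - 35 * pi,-91.29, 14/5,3*sqrt ( 2 ) ] 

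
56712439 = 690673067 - 633960628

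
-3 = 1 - 4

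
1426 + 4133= 5559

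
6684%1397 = 1096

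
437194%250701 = 186493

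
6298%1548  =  106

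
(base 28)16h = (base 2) 1111001001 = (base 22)201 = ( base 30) 129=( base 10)969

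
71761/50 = 71761/50 =1435.22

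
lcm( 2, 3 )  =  6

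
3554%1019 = 497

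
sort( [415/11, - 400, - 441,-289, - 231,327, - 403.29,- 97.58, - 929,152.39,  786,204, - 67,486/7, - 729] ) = [ - 929, - 729,-441, - 403.29, - 400, - 289, - 231,-97.58, - 67,415/11,486/7,152.39,204,327,786]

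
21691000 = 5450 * 3980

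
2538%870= 798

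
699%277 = 145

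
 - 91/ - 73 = 1 + 18/73 = 1.25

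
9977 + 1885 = 11862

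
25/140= 5/28=0.18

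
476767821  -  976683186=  - 499915365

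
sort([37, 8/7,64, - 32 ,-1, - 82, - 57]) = [ - 82,-57  , - 32, - 1, 8/7,37, 64] 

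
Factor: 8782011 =3^2*7^1 * 139397^1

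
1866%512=330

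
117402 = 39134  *3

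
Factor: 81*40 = 2^3*3^4*5^1 = 3240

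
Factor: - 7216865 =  - 5^1*19^1 * 75967^1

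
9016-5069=3947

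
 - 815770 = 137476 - 953246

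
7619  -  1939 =5680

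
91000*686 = 62426000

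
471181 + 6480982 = 6952163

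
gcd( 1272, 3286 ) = 106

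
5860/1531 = 5860/1531=3.83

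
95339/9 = 10593  +  2/9= 10593.22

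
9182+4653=13835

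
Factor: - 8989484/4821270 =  - 2^1*3^( - 1)*5^( - 1)* 7^1*160709^( - 1)*321053^1 = - 4494742/2410635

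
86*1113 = 95718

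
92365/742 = 13195/106 = 124.48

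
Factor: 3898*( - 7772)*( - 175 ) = 5301669800 = 2^3*5^2*7^1 * 29^1 * 67^1*1949^1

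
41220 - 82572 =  -41352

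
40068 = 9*4452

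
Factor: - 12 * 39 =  - 2^2*3^2*13^1 = - 468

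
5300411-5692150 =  - 391739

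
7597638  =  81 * 93798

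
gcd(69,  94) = 1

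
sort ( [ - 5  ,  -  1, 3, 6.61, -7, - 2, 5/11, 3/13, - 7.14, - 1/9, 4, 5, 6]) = [-7.14, - 7, - 5 , - 2, - 1, -1/9,3/13,  5/11, 3,4,  5, 6,6.61]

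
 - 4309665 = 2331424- 6641089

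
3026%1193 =640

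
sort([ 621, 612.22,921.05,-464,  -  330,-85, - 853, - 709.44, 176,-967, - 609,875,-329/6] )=[ - 967, - 853,-709.44,-609 , - 464,  -  330, - 85,-329/6,176,612.22,621 , 875,921.05 ] 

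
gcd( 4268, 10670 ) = 2134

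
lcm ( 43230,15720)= 172920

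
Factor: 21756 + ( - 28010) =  - 6254 = - 2^1*53^1*59^1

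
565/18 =31+7/18 = 31.39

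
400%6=4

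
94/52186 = 47/26093  =  0.00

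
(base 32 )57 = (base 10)167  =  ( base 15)B2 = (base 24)6n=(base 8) 247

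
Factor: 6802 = 2^1*19^1*179^1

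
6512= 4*1628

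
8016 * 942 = 7551072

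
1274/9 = 141 + 5/9 = 141.56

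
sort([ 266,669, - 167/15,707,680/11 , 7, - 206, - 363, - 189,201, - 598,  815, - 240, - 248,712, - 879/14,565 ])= [ - 598,  -  363, - 248, - 240  , - 206, - 189, - 879/14, - 167/15, 7 , 680/11,201,266,565 , 669,707,712,815 ]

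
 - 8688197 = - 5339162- 3349035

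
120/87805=24/17561= 0.00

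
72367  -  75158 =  -2791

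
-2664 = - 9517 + 6853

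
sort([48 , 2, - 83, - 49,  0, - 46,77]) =[ - 83, - 49, - 46,0,2, 48,  77 ]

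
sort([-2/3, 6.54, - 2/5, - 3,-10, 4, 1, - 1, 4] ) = [-10 , -3, -1, - 2/3, - 2/5, 1, 4, 4,6.54] 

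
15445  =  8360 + 7085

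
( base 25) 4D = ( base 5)423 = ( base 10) 113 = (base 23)4L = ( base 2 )1110001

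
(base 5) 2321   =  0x150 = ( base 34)9u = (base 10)336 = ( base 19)HD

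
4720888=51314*92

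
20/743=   20/743 = 0.03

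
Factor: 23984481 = 3^1*7994827^1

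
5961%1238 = 1009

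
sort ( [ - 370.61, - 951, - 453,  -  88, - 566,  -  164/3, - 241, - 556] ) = [-951, - 566,  -  556 , - 453 ,  -  370.61,-241, - 88, - 164/3]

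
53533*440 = 23554520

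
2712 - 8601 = -5889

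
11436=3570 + 7866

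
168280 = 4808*35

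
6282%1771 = 969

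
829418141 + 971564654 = 1800982795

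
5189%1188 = 437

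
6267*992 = 6216864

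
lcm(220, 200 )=2200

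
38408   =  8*4801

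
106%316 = 106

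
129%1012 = 129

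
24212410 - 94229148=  - 70016738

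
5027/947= 5027/947  =  5.31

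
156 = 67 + 89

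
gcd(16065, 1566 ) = 27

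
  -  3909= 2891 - 6800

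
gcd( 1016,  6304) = 8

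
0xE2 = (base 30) 7g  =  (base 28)82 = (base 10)226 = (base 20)B6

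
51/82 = 51/82= 0.62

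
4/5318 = 2/2659 = 0.00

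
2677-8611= - 5934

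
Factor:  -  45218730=-2^1*3^1*5^1 * 1507291^1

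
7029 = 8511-1482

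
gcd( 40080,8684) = 668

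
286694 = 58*4943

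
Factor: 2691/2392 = 2^( - 3)*3^2= 9/8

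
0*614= 0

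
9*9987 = 89883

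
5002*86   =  430172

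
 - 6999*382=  - 2673618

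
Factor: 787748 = 2^2 * 13^1 * 15149^1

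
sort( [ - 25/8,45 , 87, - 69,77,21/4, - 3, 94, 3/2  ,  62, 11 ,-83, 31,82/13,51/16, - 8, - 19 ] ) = [ - 83,-69, - 19, - 8, -25/8, - 3,3/2,51/16 , 21/4,82/13,11,31,45,62, 77 , 87,94]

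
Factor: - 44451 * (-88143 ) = 3918044493  =  3^3*11^2*449^1*2671^1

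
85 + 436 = 521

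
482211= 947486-465275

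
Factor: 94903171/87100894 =2^( - 1 )*11^1 * 17^( - 1 )* 1499^( - 1)*1709^( - 1) * 8627561^1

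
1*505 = 505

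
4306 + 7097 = 11403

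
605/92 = 605/92  =  6.58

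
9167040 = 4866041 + 4300999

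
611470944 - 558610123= 52860821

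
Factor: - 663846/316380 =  - 110641/52730 = -  2^(-1)*5^( - 1)*5273^( - 1 )*  110641^1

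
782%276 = 230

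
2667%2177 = 490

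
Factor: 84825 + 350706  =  435531 = 3^1*145177^1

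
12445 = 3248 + 9197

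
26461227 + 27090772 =53551999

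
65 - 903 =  - 838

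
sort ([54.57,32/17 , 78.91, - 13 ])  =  [  -  13,32/17 , 54.57,  78.91]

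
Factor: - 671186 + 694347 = 19^1*23^1 *53^1 = 23161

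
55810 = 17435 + 38375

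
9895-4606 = 5289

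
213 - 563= - 350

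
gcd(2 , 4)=2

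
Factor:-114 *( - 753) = 2^1 *3^2* 19^1*251^1 = 85842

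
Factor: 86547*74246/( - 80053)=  - 2^1*3^1*17^(  -  1) * 277^ ( - 1 )*1697^1 * 37123^1 =-  377986386/4709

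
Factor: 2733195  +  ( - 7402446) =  - 4669251 = -3^1*31^1*50207^1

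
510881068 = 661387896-150506828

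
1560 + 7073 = 8633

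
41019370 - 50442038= - 9422668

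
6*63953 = 383718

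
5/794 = 5/794=0.01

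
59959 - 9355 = 50604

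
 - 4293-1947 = -6240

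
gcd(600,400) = 200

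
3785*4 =15140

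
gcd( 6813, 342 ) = 9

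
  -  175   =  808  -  983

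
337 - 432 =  - 95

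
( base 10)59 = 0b111011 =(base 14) 43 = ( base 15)3E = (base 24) 2B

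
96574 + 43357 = 139931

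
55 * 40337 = 2218535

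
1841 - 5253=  - 3412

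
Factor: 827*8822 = 2^1*11^1 * 401^1*827^1 = 7295794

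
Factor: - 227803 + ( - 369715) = - 2^1 * 298759^1 = - 597518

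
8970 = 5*1794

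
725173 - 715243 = 9930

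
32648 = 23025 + 9623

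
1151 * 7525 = 8661275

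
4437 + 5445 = 9882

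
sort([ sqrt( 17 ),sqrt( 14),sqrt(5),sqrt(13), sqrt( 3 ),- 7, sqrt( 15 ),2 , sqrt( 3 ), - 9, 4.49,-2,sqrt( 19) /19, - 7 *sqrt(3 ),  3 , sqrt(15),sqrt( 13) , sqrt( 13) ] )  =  [-7* sqrt( 3 ), - 9 ,  -  7,  -  2,sqrt(19)/19,sqrt(3 ),sqrt( 3 ),2, sqrt( 5),3,sqrt( 13),sqrt(13 ),sqrt( 13),sqrt( 14 ),sqrt( 15 ), sqrt(15),sqrt( 17 ), 4.49]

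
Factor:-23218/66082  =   - 13^1*37^ ( - 1) = - 13/37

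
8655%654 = 153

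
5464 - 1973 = 3491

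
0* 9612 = 0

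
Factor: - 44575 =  - 5^2 * 1783^1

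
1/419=1/419= 0.00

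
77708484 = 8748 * 8883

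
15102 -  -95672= 110774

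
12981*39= 506259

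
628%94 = 64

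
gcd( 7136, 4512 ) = 32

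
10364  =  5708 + 4656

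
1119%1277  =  1119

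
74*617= 45658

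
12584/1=12584 = 12584.00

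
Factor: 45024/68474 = 2^4*3^1*73^(-1) = 48/73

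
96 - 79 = 17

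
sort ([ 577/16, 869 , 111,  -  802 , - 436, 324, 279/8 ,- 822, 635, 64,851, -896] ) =[ - 896,  -  822, - 802, - 436, 279/8, 577/16, 64, 111, 324,635,851, 869 ]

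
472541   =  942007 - 469466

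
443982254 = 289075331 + 154906923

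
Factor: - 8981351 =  - 31^1*289721^1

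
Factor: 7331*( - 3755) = -27527905 = - 5^1 * 751^1*7331^1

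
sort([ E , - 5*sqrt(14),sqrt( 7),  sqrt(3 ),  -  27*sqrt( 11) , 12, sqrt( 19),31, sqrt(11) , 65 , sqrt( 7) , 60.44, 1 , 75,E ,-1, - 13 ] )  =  [ - 27*sqrt( 11), - 5*sqrt(14), - 13, - 1, 1,sqrt( 3),sqrt(7), sqrt( 7 ),  E, E, sqrt ( 11) , sqrt(19), 12, 31,60.44,65, 75] 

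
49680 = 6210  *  8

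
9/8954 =9/8954 = 0.00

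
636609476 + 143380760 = 779990236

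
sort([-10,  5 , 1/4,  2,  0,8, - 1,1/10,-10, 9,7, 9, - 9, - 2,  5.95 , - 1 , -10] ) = [-10, - 10, - 10, - 9 , - 2, - 1, - 1, 0, 1/10, 1/4,2 , 5 , 5.95 , 7, 8, 9 , 9]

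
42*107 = 4494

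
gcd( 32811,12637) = 1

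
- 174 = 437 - 611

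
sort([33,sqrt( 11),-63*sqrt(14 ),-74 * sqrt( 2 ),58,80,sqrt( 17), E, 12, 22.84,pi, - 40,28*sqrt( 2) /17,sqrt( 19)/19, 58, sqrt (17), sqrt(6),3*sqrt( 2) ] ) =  [-63*sqrt (14 ), - 74*sqrt(2 ), - 40,sqrt( 19)/19,28 * sqrt( 2)/17 , sqrt ( 6),E,pi , sqrt( 11),sqrt( 17),sqrt( 17), 3*sqrt(2),12,22.84, 33,  58,58,80]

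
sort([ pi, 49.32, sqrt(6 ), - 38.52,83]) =[ - 38.52, sqrt(6),pi,49.32, 83]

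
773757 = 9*85973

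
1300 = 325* 4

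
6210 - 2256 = 3954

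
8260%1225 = 910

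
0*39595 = 0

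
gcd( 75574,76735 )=1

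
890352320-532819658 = 357532662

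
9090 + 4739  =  13829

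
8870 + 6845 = 15715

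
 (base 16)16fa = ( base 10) 5882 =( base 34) 530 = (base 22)c38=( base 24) A52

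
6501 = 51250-44749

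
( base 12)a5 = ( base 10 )125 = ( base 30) 45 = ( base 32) 3T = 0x7d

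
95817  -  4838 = 90979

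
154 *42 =6468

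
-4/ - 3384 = 1/846= 0.00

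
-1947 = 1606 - 3553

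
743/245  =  3+8/245=3.03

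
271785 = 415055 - 143270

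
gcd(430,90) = 10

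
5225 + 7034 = 12259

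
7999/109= 73 + 42/109 = 73.39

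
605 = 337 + 268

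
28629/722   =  28629/722 =39.65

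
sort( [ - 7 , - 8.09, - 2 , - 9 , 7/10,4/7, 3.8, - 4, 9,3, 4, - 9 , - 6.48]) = [ - 9 , - 9, - 8.09,-7, - 6.48,  -  4 , - 2,4/7 , 7/10,3, 3.8,4, 9]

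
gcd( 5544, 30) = 6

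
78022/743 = 105 + 7/743 = 105.01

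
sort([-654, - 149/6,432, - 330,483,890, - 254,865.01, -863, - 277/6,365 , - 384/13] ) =[ - 863,  -  654, - 330, - 254, - 277/6, - 384/13, - 149/6, 365, 432,483,865.01,890 ] 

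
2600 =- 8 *( - 325)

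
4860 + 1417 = 6277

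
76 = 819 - 743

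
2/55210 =1/27605 = 0.00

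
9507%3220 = 3067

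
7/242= 7/242 = 0.03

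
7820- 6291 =1529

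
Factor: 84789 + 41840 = 139^1*911^1 = 126629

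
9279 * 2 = 18558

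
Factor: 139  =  139^1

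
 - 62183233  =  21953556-84136789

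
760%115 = 70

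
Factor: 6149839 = 6149839^1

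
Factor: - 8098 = - 2^1 * 4049^1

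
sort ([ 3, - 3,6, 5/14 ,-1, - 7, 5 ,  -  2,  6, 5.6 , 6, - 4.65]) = [ - 7, - 4.65, - 3, - 2,- 1,5/14,3, 5 , 5.6, 6,6, 6]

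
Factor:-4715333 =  - 7^1*673619^1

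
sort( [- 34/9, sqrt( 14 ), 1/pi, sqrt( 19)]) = [ - 34/9, 1/pi, sqrt( 14), sqrt( 19)] 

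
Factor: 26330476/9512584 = 6582619/2378146 = 2^( - 1 ) * 61^( - 1) *101^(  -  1)*109^1*131^1*193^ ( - 1 )*461^1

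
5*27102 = 135510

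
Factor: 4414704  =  2^4 * 3^1*7^2*1877^1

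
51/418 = 51/418 =0.12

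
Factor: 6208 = 2^6*97^1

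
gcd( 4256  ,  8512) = 4256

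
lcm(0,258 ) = 0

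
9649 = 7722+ 1927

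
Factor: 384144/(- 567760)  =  - 159/235 = - 3^1*5^(-1 )*47^( - 1)* 53^1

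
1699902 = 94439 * 18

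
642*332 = 213144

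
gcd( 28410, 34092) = 5682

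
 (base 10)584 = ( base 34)H6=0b1001001000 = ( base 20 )194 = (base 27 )lh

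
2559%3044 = 2559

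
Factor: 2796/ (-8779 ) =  - 2^2*3^1*233^1*8779^( -1 )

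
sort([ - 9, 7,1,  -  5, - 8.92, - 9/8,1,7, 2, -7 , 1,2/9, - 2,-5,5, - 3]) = [ - 9,  -  8.92,- 7, - 5,  -  5,-3, - 2, - 9/8 , 2/9, 1, 1,1, 2,5, 7,7] 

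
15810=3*5270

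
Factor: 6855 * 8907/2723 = 61057485/2723 = 3^2*5^1 * 7^( - 1 ) * 389^(  -  1)*457^1*2969^1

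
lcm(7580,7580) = 7580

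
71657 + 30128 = 101785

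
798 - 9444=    - 8646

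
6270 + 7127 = 13397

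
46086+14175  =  60261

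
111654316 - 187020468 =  - 75366152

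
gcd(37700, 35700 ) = 100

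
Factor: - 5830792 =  - 2^3*11^1*173^1*383^1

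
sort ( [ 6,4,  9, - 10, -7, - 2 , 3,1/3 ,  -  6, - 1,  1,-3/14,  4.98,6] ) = [-10, - 7, - 6,  -  2 ,  -  1,  -  3/14,  1/3,  1,3,4,4.98 , 6, 6,9]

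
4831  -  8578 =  - 3747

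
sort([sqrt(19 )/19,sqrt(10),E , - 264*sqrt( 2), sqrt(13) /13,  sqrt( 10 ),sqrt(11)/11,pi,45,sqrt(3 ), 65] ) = [-264* sqrt(2 ),  sqrt(19)/19 , sqrt( 13)/13, sqrt( 11)/11, sqrt(3 ),E,pi, sqrt( 10 ),sqrt(10),45,65 ]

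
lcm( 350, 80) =2800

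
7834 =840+6994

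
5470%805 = 640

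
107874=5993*18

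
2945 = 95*31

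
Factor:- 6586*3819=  - 2^1*3^1 *19^1*37^1 * 67^1*  89^1 = - 25151934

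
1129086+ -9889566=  - 8760480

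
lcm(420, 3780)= 3780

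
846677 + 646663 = 1493340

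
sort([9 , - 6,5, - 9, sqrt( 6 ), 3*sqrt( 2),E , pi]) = [-9,-6,sqrt( 6), E,pi,3 *sqrt(2),5,9 ] 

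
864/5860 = 216/1465 = 0.15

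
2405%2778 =2405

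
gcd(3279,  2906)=1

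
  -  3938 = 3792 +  - 7730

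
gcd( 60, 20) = 20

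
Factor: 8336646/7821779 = 2^1*3^2*7^( - 1 )*167^ ( -1)*197^1*2351^1*6691^(- 1)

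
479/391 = 479/391 = 1.23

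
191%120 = 71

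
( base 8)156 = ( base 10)110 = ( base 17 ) 68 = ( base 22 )50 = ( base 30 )3K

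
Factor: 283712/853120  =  2^( - 1)*5^( - 1 )*11^1*13^1*43^( - 1) = 143/430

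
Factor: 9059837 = 173^1* 52369^1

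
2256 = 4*564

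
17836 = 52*343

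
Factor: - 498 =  - 2^1*3^1*83^1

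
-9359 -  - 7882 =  - 1477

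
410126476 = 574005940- 163879464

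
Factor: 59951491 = 149^1 * 402359^1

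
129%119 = 10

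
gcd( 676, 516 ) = 4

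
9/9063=1/1007=0.00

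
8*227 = 1816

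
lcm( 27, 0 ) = 0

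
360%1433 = 360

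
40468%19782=904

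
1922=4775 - 2853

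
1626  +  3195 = 4821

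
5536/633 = 8 + 472/633  =  8.75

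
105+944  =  1049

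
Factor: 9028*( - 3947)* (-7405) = 263866185980  =  2^2*5^1 * 37^1*61^1*1481^1*3947^1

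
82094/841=97+517/841 = 97.61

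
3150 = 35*90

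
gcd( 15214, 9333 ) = 1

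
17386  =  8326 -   -  9060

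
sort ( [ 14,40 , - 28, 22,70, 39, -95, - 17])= [ - 95,-28 , - 17,14 , 22, 39,40,70 ]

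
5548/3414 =1 + 1067/1707  =  1.63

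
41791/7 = 5970+1/7  =  5970.14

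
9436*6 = 56616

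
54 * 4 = 216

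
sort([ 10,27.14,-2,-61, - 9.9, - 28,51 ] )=[-61, - 28,-9.9, - 2 , 10, 27.14,51 ] 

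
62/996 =31/498=0.06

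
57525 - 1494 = 56031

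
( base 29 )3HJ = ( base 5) 44120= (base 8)5733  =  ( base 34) 2l9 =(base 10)3035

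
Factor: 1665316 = 2^2*263^1*1583^1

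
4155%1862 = 431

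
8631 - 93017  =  -84386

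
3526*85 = 299710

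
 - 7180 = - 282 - 6898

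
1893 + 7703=9596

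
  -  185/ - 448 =185/448 = 0.41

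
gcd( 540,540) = 540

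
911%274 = 89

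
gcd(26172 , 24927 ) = 3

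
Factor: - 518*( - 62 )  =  32116  =  2^2 * 7^1*31^1*37^1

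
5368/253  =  21+ 5/23 = 21.22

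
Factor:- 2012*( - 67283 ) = 135373396  =  2^2*61^1*503^1*1103^1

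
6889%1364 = 69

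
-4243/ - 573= 4243/573 = 7.40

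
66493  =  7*9499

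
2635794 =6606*399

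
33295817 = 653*50989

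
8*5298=42384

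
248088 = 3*82696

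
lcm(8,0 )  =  0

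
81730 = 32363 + 49367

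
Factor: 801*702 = 562302 = 2^1*3^5*13^1*89^1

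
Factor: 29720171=13^2  *  175859^1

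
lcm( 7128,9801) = 78408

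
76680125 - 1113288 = 75566837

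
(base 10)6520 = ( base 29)7LO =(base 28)88O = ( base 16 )1978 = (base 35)5BA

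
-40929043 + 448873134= 407944091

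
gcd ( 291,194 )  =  97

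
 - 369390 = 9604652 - 9974042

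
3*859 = 2577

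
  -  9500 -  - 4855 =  - 4645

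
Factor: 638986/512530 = 667/535 =5^(-1 )*23^1*29^1*107^( - 1 )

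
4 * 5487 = 21948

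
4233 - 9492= - 5259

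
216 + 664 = 880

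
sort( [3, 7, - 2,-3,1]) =[ - 3, - 2,1, 3,  7]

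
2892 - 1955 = 937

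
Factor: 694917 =3^2 * 77213^1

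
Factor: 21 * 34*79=56406 = 2^1*3^1*7^1 * 17^1*79^1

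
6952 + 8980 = 15932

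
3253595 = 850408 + 2403187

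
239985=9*26665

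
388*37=14356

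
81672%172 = 144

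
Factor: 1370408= 2^3 *13^1*13177^1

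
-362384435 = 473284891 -835669326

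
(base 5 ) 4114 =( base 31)H7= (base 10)534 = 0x216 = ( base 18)1BC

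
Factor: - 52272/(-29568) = 99/56 = 2^(-3)*3^2*7^( - 1)*11^1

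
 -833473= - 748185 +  - 85288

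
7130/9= 792 + 2/9  =  792.22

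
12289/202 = 60 + 169/202 = 60.84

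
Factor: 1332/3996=3^( - 1) = 1/3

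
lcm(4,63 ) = 252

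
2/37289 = 2/37289= 0.00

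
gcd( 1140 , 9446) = 2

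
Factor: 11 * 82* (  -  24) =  - 2^4*3^1*11^1 * 41^1 = - 21648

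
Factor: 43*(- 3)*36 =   -  4644 = - 2^2*3^3 * 43^1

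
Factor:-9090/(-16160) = 9/16 = 2^(-4 ) * 3^2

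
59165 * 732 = 43308780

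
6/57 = 2/19   =  0.11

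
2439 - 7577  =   - 5138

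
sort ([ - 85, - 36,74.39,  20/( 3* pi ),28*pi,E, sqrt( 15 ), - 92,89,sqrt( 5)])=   [ - 92, - 85, - 36, 20/( 3*pi ),sqrt( 5), E, sqrt( 15) , 74.39, 28*pi,89]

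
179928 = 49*3672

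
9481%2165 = 821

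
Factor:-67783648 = -2^5*2118239^1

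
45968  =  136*338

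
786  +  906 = 1692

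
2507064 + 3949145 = 6456209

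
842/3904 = 421/1952=0.22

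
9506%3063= 317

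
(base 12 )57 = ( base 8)103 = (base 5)232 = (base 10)67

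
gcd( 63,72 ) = 9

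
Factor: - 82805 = - 5^1 * 16561^1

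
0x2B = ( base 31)1C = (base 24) 1J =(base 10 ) 43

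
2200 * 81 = 178200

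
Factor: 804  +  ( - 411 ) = 3^1*131^1  =  393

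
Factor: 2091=3^1*17^1*  41^1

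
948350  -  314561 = 633789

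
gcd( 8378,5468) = 2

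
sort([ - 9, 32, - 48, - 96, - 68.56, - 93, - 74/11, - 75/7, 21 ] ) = [-96, - 93, - 68.56, - 48, - 75/7, - 9,-74/11, 21 , 32 ]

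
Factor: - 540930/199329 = -730/269 = -2^1*5^1*73^1*269^( - 1) 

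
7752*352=2728704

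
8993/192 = 8993/192  =  46.84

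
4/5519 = 4/5519=0.00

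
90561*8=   724488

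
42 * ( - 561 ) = -23562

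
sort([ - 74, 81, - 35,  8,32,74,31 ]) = [ - 74, - 35,8,31, 32, 74,81]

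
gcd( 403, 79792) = 1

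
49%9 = 4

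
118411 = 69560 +48851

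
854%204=38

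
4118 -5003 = - 885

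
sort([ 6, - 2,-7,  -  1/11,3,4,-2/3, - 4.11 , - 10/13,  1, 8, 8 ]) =[  -  7,  -  4.11, - 2,  -  10/13, - 2/3,- 1/11, 1, 3, 4,6,  8, 8]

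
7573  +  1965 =9538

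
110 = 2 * 55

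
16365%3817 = 1097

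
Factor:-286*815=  - 2^1*5^1*11^1*13^1 * 163^1=-233090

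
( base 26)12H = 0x2e9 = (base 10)745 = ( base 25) 14K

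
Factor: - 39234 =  - 2^1 *3^1*13^1 * 503^1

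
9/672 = 3/224  =  0.01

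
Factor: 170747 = 73^1*2339^1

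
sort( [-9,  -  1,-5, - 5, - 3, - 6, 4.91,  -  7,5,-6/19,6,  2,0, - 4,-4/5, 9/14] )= [ - 9,  -  7,-6,-5, - 5,  -  4 , - 3, - 1 , - 4/5,- 6/19, 0,9/14, 2,4.91, 5, 6] 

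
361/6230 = 361/6230 = 0.06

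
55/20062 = 55/20062 = 0.00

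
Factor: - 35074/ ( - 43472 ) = 2^ (-3)*11^( -1)  *71^1=71/88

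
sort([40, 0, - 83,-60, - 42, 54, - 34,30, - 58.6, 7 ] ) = [ - 83, -60, - 58.6, - 42, - 34, 0, 7, 30 , 40,54 ] 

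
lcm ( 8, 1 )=8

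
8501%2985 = 2531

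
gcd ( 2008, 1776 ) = 8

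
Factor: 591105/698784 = 785/928 =2^( - 5 ) * 5^1*29^( - 1 ) * 157^1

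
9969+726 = 10695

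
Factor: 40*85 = 3400 = 2^3*5^2*17^1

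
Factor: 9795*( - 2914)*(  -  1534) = 43784394420 = 2^2*3^1*5^1 * 13^1 * 31^1 * 47^1 * 59^1*653^1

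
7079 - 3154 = 3925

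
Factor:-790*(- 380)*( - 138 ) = - 41427600 = - 2^4*3^1*5^2 * 19^1*23^1*79^1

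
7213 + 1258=8471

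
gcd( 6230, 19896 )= 2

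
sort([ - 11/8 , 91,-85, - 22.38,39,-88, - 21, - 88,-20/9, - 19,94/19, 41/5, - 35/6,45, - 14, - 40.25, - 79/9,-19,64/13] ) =[-88,-88, - 85, - 40.25,- 22.38,-21, - 19, - 19,-14,  -  79/9  ,  -  35/6,  -  20/9, - 11/8, 64/13 , 94/19, 41/5,39, 45,91] 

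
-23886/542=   -  45 +252/271 = - 44.07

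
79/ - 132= -1 + 53/132 = -0.60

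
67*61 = 4087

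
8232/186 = 44 + 8/31 = 44.26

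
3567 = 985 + 2582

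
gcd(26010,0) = 26010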